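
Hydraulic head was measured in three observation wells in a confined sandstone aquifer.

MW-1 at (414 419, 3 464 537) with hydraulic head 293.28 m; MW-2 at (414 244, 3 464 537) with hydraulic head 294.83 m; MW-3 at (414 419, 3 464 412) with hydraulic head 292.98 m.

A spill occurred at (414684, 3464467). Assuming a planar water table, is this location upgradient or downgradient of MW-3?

∂h/∂x = (294.83 − 293.28) / (414244 − 414419) = -0.008857
∂h/∂y = (292.98 − 293.28) / (3464412 − 3464537) = +0.002400
Head at (414684, 3464467) = 293.28 + (-0.008857)·(265) + (+0.002400)·(-70) = 290.76 m.
That is lower than the 292.98 m at MW-3, so the point is downgradient.

downgradient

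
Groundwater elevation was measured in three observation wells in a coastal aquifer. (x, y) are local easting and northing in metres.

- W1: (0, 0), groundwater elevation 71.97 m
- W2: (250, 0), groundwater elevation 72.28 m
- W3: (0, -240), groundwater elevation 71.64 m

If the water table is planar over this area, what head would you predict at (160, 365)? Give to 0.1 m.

72.7 m

∂h/∂x = (72.28 − 71.97) / (250 − 0) = +0.001240
∂h/∂y = (71.64 − 71.97) / (-240 − 0) = +0.001375
h(160, 365) = 71.97 + (+0.001240)·(160) + (+0.001375)·(365) = 71.97 +0.198 +0.502 = 72.670 m.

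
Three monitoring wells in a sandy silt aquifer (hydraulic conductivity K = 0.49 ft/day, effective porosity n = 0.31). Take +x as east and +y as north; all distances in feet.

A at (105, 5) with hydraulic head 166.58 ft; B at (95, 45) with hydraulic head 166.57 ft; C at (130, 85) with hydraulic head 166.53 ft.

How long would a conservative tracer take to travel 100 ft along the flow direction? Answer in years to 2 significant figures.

Taking A as reference: B−A = (-10, 40, -0.01); C−A = (25, 80, -0.05).
Solve a·Δx + b·Δy = Δh: det = (-10)·80 − 25·40 = -1800.
∂h/∂x = [(-0.01)·80 − (-0.05)·40] / -1800 = -0.0006667
∂h/∂y = [(-10)·(-0.05) − 25·(-0.01)] / -1800 = -0.0004167
|∇h| = √(-0.0006667² + -0.0004167²) = 0.0007862
Seepage velocity v = K·i/n = 0.49 × 0.0007862 / 0.31 = 0.001243 ft/day.
t = 100 / 0.001243 = 8.045e+04 days = 220 years.

220 years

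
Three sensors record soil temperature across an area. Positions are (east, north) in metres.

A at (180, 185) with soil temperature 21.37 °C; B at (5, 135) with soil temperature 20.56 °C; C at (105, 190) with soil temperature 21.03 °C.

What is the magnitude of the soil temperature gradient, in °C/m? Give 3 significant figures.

Differences from A: to B (Δx, Δy, Δh) = (-175, -50, -0.81); to C = (-75, 5, -0.34).
Solve a·Δx + b·Δy = ΔT: det = (-175)·5 − (-75)·(-50) = -4625.
∂T/∂x = [(-0.81)·5 − (-0.34)·(-50)] / -4625 = +0.004551
∂T/∂y = [(-175)·(-0.34) − (-75)·(-0.81)] / -4625 = +0.0002703
|∇f| = √(0.004551² + 0.0002703²) = 0.004559 °C/m

0.00456 °C/m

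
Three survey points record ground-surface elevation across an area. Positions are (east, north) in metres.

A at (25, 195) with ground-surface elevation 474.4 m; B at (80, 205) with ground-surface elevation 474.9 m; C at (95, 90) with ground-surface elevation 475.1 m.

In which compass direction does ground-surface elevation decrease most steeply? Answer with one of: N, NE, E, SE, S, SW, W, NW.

W

Differences from A: to B (Δx, Δy, Δh) = (55, 10, +0.5); to C = (70, -105, +0.7).
Determinant of the coordinate differences = 55·(-105) − 70·10 = -6475.
∂z/∂x = [(+0.5)·(-105) − (+0.7)·10] / -6475 = +0.009189
∂z/∂y = [55·(+0.7) − 70·(+0.5)] / -6475 = -0.0005405
Steepest decrease is along −∇f = (-0.009189 E, +0.0005405 N) → west.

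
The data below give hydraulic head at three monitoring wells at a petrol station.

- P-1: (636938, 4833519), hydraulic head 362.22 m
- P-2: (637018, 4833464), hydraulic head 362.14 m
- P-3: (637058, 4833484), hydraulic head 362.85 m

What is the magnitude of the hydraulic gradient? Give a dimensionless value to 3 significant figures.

0.0186

With h = a·x + b·y + c and P-1 as origin, the differences give:
  80·a + (-55)·b = -0.08
  120·a + (-35)·b = +0.63
Eliminate b (×(-35) and ×(-55), subtract): 3800·a = 37.450 → a = ∂h/∂x = +0.009855
Back-substitute: b = ∂h/∂y = +0.01579.
|∇h| = √(0.009855² + 0.01579²) = 0.01861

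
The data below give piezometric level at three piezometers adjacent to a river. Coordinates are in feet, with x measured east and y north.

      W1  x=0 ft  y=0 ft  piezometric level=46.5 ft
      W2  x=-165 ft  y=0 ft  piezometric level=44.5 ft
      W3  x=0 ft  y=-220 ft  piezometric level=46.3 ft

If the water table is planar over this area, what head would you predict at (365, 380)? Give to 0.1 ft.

∂h/∂x = (44.5 − 46.5) / (-165 − 0) = +0.01212
∂h/∂y = (46.3 − 46.5) / (-220 − 0) = +0.0009091
h(365, 380) = 46.5 + (+0.01212)·(365) + (+0.0009091)·(380) = 46.5 +4.424 +0.345 = 51.270 ft.

51.3 ft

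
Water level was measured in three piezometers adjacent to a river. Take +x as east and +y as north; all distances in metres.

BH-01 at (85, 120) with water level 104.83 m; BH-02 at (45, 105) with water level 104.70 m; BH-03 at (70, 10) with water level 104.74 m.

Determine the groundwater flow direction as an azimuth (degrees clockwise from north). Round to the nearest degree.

263°

Differences from BH-01: to BH-02 (Δx, Δy, Δh) = (-40, -15, -0.13); to BH-03 = (-15, -110, -0.09).
Solve a·Δx + b·Δy = Δh: det = (-40)·(-110) − (-15)·(-15) = 4175.
∂h/∂x = [(-0.13)·(-110) − (-0.09)·(-15)] / 4175 = +0.003102
∂h/∂y = [(-40)·(-0.09) − (-15)·(-0.13)] / 4175 = +0.0003952
Flow direction (−∇h) has components (-0.003102 E, -0.0003952 N).
Azimuth = atan2(E, N) = atan2(-0.003102, -0.0003952) = 262.7° ≈ 263°.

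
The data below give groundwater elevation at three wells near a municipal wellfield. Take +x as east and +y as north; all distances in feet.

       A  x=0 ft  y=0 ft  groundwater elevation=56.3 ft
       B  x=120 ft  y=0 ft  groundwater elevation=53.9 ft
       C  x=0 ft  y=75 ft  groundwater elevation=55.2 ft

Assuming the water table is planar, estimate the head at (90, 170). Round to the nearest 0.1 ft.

∂h/∂x = (53.9 − 56.3) / (120 − 0) = -0.02000
∂h/∂y = (55.2 − 56.3) / (75 − 0) = -0.01467
h(90, 170) = 56.3 + (-0.02000)·(90) + (-0.01467)·(170) = 56.3 -1.800 -2.493 = 52.007 ft.

52.0 ft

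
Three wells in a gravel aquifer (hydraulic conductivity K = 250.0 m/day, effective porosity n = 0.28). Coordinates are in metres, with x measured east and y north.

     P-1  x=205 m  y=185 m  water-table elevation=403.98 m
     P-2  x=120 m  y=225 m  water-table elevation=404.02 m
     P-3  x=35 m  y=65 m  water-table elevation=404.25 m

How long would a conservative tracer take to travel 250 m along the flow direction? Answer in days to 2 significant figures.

Taking P-1 as reference: P-2−P-1 = (-85, 40, +0.04); P-3−P-1 = (-170, -120, +0.27).
Solve a·Δx + b·Δy = Δh: det = (-85)·(-120) − (-170)·40 = 17000.
∂h/∂x = [(+0.04)·(-120) − (+0.27)·40] / 17000 = -0.0009176
∂h/∂y = [(-85)·(+0.27) − (-170)·(+0.04)] / 17000 = -0.0009500
|∇h| = √(-0.0009176² + -0.0009500²) = 0.001321
Seepage velocity v = K·i/n = 250.0 × 0.001321 / 0.28 = 1.179 m/day.
t = 250 / 1.179 = 212 days.

210 days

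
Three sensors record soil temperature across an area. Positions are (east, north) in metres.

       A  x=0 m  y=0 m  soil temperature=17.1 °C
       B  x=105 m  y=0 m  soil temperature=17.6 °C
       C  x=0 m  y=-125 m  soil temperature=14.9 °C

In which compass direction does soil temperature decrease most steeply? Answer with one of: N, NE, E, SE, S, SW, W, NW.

S

∂T/∂x = (17.6 − 17.1) / (105 − 0) = +0.004762
∂T/∂y = (14.9 − 17.1) / (-125 − 0) = +0.01760
Steepest decrease is along −∇f = (-0.004762 E, -0.01760 N) → south.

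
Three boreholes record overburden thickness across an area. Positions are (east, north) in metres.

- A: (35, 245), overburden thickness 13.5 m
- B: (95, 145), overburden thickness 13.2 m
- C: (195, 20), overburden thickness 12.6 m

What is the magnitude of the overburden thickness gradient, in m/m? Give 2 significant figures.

Taking A as reference: B−A = (60, -100, -0.3); C−A = (160, -225, -0.9).
Solve a·Δx + b·Δy = Δd: det = 60·(-225) − 160·(-100) = 2500.
∂d/∂x = [(-0.3)·(-225) − (-0.9)·(-100)] / 2500 = -0.009000
∂d/∂y = [60·(-0.9) − 160·(-0.3)] / 2500 = -0.002400
|∇f| = √(-0.009000² + -0.002400²) = 0.009315 m/m

0.0093 m/m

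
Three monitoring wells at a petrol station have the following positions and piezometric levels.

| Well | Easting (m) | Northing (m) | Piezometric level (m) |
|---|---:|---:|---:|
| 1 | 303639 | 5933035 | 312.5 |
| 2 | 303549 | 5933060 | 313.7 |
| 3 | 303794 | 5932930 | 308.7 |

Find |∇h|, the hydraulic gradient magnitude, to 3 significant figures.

0.0285

Three-point gradient (reference 1): Δ to 2 = (-90, 25, +1.2), Δ to 3 = (155, -105, -3.8).
∂h/∂x = -0.005561, ∂h/∂y = +0.02798 (det = 5575).
|∇h| = √(-0.005561² + 0.02798²) = 0.02853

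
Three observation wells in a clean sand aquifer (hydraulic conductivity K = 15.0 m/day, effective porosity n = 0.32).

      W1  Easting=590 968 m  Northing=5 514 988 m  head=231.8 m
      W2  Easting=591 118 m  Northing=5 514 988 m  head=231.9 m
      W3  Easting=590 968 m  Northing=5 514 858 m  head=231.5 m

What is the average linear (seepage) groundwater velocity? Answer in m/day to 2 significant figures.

0.11 m/day

∂h/∂x = (231.9 − 231.8) / (591118 − 590968) = +0.0006667
∂h/∂y = (231.5 − 231.8) / (5514858 − 5514988) = +0.002308
|∇h| = √(0.0006667² + 0.002308²) = 0.002402
Seepage velocity v = K·i/n = 15.0 × 0.002402 / 0.32 = 0.1126 m/day.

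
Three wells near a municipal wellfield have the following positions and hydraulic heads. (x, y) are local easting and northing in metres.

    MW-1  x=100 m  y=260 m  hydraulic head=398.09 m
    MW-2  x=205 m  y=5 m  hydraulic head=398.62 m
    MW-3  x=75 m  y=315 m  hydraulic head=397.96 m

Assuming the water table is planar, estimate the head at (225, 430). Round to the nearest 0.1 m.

399.0 m

With h = a·x + b·y + c and MW-1 as origin, the differences give:
  105·a + (-255)·b = +0.53
  (-25)·a + 55·b = -0.13
Eliminate b (×55 and ×(-255), subtract): -600·a = -4.000 → a = ∂h/∂x = +0.006667
Back-substitute: b = ∂h/∂y = +0.0006667.
h(225, 430) = 398.09 + (+0.006667)·(125) + (+0.0006667)·(170) = 398.09 +0.833 +0.113 = 399.037 m.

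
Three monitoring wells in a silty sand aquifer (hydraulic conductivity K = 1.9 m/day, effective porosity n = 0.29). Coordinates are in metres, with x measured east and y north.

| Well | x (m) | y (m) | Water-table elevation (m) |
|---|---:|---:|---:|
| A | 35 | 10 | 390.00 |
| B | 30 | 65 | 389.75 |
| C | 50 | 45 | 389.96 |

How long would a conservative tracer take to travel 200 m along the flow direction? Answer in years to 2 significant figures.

Differences from A: to B (Δx, Δy, Δh) = (-5, 55, -0.25); to C = (15, 35, -0.04).
Solve a·Δx + b·Δy = Δh: det = (-5)·35 − 15·55 = -1000.
∂h/∂x = [(-0.25)·35 − (-0.04)·55] / -1000 = +0.006550
∂h/∂y = [(-5)·(-0.04) − 15·(-0.25)] / -1000 = -0.003950
|∇h| = √(0.006550² + -0.003950²) = 0.007649
Seepage velocity v = K·i/n = 1.9 × 0.007649 / 0.29 = 0.05011 m/day.
t = 200 / 0.05011 = 3991 days = 10.9 years.

11 years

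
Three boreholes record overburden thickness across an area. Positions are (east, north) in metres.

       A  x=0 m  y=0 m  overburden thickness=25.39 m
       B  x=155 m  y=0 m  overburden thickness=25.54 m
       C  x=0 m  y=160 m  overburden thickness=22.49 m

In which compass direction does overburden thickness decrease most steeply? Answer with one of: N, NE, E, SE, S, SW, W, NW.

∂d/∂x = (25.54 − 25.39) / (155 − 0) = +0.0009677
∂d/∂y = (22.49 − 25.39) / (160 − 0) = -0.01813
Steepest decrease is along −∇f = (-0.0009677 E, +0.01813 N) → north.

N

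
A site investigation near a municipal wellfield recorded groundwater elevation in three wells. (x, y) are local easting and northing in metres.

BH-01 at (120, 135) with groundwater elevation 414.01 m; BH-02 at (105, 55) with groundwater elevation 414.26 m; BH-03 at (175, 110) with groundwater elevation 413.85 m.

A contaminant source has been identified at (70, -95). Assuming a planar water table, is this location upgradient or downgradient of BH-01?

With h = a·x + b·y + c and BH-01 as origin, the differences give:
  (-15)·a + (-80)·b = +0.25
  55·a + (-25)·b = -0.16
Eliminate b (×(-25) and ×(-80), subtract): 4775·a = -19.050 → a = ∂h/∂x = -0.003990
Back-substitute: b = ∂h/∂y = -0.002377.
Head at (70, -95) = 414.01 + (-0.003990)·(-50) + (-0.002377)·(-230) = 414.76 m.
That is higher than the 414.01 m at BH-01, so the point is upgradient.

upgradient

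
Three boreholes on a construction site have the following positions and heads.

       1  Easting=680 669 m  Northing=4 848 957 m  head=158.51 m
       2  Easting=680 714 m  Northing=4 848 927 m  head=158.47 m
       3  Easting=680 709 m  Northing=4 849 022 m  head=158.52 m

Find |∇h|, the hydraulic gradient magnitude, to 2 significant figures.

0.00075

Differences from 1: to 2 (Δx, Δy, Δh) = (45, -30, -0.04); to 3 = (40, 65, +0.01).
Determinant of the coordinate differences = 45·65 − 40·(-30) = 4125.
∂h/∂x = [(-0.04)·65 − (+0.01)·(-30)] / 4125 = -0.0005576
∂h/∂y = [45·(+0.01) − 40·(-0.04)] / 4125 = +0.0004970
|∇h| = √(-0.0005576² + 0.0004970²) = 0.0007469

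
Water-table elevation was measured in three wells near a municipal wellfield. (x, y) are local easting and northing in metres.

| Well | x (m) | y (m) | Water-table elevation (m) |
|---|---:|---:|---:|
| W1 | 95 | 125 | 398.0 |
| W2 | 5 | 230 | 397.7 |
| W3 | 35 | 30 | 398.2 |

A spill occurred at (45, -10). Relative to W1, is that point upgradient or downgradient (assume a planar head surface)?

upgradient

With h = a·x + b·y + c and W1 as origin, the differences give:
  (-90)·a + 105·b = -0.3
  (-60)·a + (-95)·b = +0.2
Eliminate b (×(-95) and ×105, subtract): 14850·a = 7.50 → a = ∂h/∂x = +0.0005051
Back-substitute: b = ∂h/∂y = -0.002424.
Head at (45, -10) = 398.0 + (+0.0005051)·(-50) + (-0.002424)·(-135) = 398.30 m.
That is higher than the 398.0 m at W1, so the point is upgradient.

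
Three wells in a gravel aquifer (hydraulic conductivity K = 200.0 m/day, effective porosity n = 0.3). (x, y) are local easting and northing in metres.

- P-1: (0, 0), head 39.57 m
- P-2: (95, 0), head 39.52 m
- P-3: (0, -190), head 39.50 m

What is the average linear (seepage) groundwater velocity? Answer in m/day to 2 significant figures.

∂h/∂x = (39.52 − 39.57) / (95 − 0) = -0.0005263
∂h/∂y = (39.50 − 39.57) / (-190 − 0) = +0.0003684
|∇h| = √(-0.0005263² + 0.0003684²) = 0.0006424
Seepage velocity v = K·i/n = 200.0 × 0.0006424 / 0.3 = 0.4283 m/day.

0.43 m/day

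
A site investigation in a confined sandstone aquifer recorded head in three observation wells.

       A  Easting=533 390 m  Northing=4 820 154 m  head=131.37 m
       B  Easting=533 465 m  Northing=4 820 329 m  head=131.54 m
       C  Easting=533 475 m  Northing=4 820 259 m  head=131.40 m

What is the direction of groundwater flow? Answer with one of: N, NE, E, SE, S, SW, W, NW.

SE

Differences from A: to B (Δx, Δy, Δh) = (75, 175, +0.17); to C = (85, 105, +0.03).
Solve a·Δx + b·Δy = Δh: det = 75·105 − 85·175 = -7000.
∂h/∂x = [(+0.17)·105 − (+0.03)·175] / -7000 = -0.001800
∂h/∂y = [75·(+0.03) − 85·(+0.17)] / -7000 = +0.001743
Flow = −∇h = (+0.001800 east, -0.001743 north), which points southeast.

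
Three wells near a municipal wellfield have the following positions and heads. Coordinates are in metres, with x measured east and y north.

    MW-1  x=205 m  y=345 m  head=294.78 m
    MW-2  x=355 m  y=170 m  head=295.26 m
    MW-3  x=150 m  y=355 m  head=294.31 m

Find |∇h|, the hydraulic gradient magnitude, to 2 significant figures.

0.011

With h = a·x + b·y + c and MW-1 as origin, the differences give:
  150·a + (-175)·b = +0.48
  (-55)·a + 10·b = -0.47
Eliminate b (×10 and ×(-175), subtract): -8125·a = -77.450 → a = ∂h/∂x = +0.009532
Back-substitute: b = ∂h/∂y = +0.005428.
|∇h| = √(0.009532² + 0.005428²) = 0.01097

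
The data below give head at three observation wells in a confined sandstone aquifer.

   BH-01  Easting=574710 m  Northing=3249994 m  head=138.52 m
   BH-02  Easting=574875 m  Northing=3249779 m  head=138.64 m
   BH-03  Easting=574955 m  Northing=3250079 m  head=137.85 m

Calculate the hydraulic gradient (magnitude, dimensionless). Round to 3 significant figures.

Taking BH-01 as reference: BH-02−BH-01 = (165, -215, +0.12); BH-03−BH-01 = (245, 85, -0.67).
Solve a·Δx + b·Δy = Δh: det = 165·85 − 245·(-215) = 66700.
∂h/∂x = [(+0.12)·85 − (-0.67)·(-215)] / 66700 = -0.002007
∂h/∂y = [165·(-0.67) − 245·(+0.12)] / 66700 = -0.002098
|∇h| = √(-0.002007² + -0.002098²) = 0.002903

0.00290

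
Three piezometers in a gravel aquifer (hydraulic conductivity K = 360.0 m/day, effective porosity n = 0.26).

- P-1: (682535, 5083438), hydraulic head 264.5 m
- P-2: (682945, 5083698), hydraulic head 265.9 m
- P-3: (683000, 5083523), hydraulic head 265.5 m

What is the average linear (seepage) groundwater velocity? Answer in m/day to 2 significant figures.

4.5 m/day

Differences from P-1: to P-2 (Δx, Δy, Δh) = (410, 260, +1.4); to P-3 = (465, 85, +1.0).
Solve a·Δx + b·Δy = Δh: det = 410·85 − 465·260 = -86050.
∂h/∂x = [(+1.4)·85 − (+1.0)·260] / -86050 = +0.001639
∂h/∂y = [410·(+1.0) − 465·(+1.4)] / -86050 = +0.002801
|∇h| = √(0.001639² + 0.002801²) = 0.003245
Seepage velocity v = K·i/n = 360.0 × 0.003245 / 0.26 = 4.493 m/day.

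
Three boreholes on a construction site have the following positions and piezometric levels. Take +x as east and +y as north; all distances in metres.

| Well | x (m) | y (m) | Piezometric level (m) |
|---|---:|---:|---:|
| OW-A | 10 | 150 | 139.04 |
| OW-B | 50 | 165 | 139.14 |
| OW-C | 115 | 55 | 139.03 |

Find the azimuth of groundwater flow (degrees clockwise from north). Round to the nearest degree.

With h = a·x + b·y + c and OW-A as origin, the differences give:
  40·a + 15·b = +0.10
  105·a + (-95)·b = -0.01
Eliminate b (×(-95) and ×15, subtract): -5375·a = -9.350 → a = ∂h/∂x = +0.001740
Back-substitute: b = ∂h/∂y = +0.002028.
Flow direction (−∇h) has components (-0.001740 E, -0.002028 N).
Azimuth = atan2(E, N) = atan2(-0.001740, -0.002028) = 220.6° ≈ 221°.

221°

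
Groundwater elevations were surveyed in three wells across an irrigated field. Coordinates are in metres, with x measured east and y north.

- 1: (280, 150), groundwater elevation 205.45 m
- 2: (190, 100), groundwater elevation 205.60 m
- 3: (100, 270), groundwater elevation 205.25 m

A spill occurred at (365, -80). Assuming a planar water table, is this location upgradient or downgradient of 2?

Taking 1 as reference: 2−1 = (-90, -50, +0.15); 3−1 = (-180, 120, -0.20).
Solve a·Δx + b·Δy = Δh: det = (-90)·120 − (-180)·(-50) = -19800.
∂h/∂x = [(+0.15)·120 − (-0.20)·(-50)] / -19800 = -0.0004040
∂h/∂y = [(-90)·(-0.20) − (-180)·(+0.15)] / -19800 = -0.002273
Head at (365, -80) = 205.45 + (-0.0004040)·(85) + (-0.002273)·(-230) = 205.94 m.
That is higher than the 205.60 m at 2, so the point is upgradient.

upgradient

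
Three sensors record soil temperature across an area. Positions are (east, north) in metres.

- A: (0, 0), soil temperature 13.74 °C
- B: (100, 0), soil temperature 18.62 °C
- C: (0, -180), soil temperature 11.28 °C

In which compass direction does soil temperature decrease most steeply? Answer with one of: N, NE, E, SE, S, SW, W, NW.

∂T/∂x = (18.62 − 13.74) / (100 − 0) = +0.04880
∂T/∂y = (11.28 − 13.74) / (-180 − 0) = +0.01367
Steepest decrease is along −∇f = (-0.04880 E, -0.01367 N) → west.

W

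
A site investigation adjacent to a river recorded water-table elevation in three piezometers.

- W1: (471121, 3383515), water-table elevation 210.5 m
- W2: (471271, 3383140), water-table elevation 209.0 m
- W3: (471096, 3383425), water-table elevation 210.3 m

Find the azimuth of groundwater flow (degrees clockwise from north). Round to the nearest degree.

With h = a·x + b·y + c and W1 as origin, the differences give:
  150·a + (-375)·b = -1.5
  (-25)·a + (-90)·b = -0.2
Eliminate b (×(-90) and ×(-375), subtract): -22875·a = 60.00 → a = ∂h/∂x = -0.002623
Back-substitute: b = ∂h/∂y = +0.002951.
Flow direction (−∇h) has components (+0.002623 E, -0.002951 N).
Azimuth = atan2(E, N) = atan2(+0.002623, -0.002951) = 138.4° ≈ 138°.

138°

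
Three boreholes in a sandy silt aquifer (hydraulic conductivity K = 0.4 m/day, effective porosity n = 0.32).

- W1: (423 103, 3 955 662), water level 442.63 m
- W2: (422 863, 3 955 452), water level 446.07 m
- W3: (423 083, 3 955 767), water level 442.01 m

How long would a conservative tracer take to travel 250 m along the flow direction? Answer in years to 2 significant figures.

Taking W1 as reference: W2−W1 = (-240, -210, +3.44); W3−W1 = (-20, 105, -0.62).
Solve a·Δx + b·Δy = Δh: det = (-240)·105 − (-20)·(-210) = -29400.
∂h/∂x = [(+3.44)·105 − (-0.62)·(-210)] / -29400 = -0.007857
∂h/∂y = [(-240)·(-0.62) − (-20)·(+3.44)] / -29400 = -0.007401
|∇h| = √(-0.007857² + -0.007401²) = 0.01079
Seepage velocity v = K·i/n = 0.4 × 0.01079 / 0.32 = 0.01349 m/day.
t = 250 / 0.01349 = 1.853e+04 days = 50.7 years.

51 years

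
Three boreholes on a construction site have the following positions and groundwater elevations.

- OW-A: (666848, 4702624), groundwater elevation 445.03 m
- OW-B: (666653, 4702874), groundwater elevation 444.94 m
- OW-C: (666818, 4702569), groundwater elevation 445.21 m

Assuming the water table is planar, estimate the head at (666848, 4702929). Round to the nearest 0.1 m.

Differences from OW-A: to OW-B (Δx, Δy, Δh) = (-195, 250, -0.09); to OW-C = (-30, -55, +0.18).
Solve a·Δx + b·Δy = Δh: det = (-195)·(-55) − (-30)·250 = 18225.
∂h/∂x = [(-0.09)·(-55) − (+0.18)·250] / 18225 = -0.002198
∂h/∂y = [(-195)·(+0.18) − (-30)·(-0.09)] / 18225 = -0.002074
h(666848, 4702929) = 445.03 + (-0.002198)·(0) + (-0.002074)·(305) = 445.03 -0.000 -0.633 = 444.397 m.

444.4 m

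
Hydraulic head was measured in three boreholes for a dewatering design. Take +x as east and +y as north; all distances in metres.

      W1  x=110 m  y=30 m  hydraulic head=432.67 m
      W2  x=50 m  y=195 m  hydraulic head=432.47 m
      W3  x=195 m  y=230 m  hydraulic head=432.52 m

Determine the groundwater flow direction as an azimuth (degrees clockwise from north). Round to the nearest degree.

330°

Differences from W1: to W2 (Δx, Δy, Δh) = (-60, 165, -0.20); to W3 = (85, 200, -0.15).
Solve a·Δx + b·Δy = Δh: det = (-60)·200 − 85·165 = -26025.
∂h/∂x = [(-0.20)·200 − (-0.15)·165] / -26025 = +0.0005860
∂h/∂y = [(-60)·(-0.15) − 85·(-0.20)] / -26025 = -0.0009990
Flow direction (−∇h) has components (-0.0005860 E, +0.0009990 N).
Azimuth = atan2(E, N) = atan2(-0.0005860, +0.0009990) = 329.6° ≈ 330°.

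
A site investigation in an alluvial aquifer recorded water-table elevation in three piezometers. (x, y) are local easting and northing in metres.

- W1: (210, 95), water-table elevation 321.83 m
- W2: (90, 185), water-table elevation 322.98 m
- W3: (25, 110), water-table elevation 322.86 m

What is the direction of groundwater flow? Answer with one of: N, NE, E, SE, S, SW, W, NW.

SE

Differences from W1: to W2 (Δx, Δy, Δh) = (-120, 90, +1.15); to W3 = (-185, 15, +1.03).
Determinant of the coordinate differences = (-120)·15 − (-185)·90 = 14850.
∂h/∂x = [(+1.15)·15 − (+1.03)·90] / 14850 = -0.005081
∂h/∂y = [(-120)·(+1.03) − (-185)·(+1.15)] / 14850 = +0.006003
Flow = −∇h = (+0.005081 east, -0.006003 north), which points southeast.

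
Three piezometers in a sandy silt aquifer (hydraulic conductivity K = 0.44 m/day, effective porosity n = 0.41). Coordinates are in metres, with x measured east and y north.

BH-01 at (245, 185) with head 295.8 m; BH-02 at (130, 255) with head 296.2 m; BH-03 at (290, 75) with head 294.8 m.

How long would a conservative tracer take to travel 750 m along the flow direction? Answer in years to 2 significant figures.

180 years

Differences from BH-01: to BH-02 (Δx, Δy, Δh) = (-115, 70, +0.4); to BH-03 = (45, -110, -1.0).
Determinant of the coordinate differences = (-115)·(-110) − 45·70 = 9500.
∂h/∂x = [(+0.4)·(-110) − (-1.0)·70] / 9500 = +0.002737
∂h/∂y = [(-115)·(-1.0) − 45·(+0.4)] / 9500 = +0.01021
|∇h| = √(0.002737² + 0.01021²) = 0.01057
Seepage velocity v = K·i/n = 0.44 × 0.01057 / 0.41 = 0.01134 m/day.
t = 750 / 0.01134 = 6.614e+04 days = 181 years.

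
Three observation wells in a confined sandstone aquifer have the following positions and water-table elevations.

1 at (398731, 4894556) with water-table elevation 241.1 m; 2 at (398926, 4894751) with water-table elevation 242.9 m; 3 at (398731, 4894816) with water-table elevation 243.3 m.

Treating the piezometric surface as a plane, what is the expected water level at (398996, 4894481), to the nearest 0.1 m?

Three-point gradient (reference 1): Δ to 2 = (195, 195, +1.8), Δ to 3 = (0, 260, +2.2).
∂h/∂x = +0.0007692, ∂h/∂y = +0.008462 (det = 50700).
h(398996, 4894481) = 241.1 + (+0.0007692)·(265) + (+0.008462)·(-75) = 241.1 +0.204 -0.635 = 240.669 m.

240.7 m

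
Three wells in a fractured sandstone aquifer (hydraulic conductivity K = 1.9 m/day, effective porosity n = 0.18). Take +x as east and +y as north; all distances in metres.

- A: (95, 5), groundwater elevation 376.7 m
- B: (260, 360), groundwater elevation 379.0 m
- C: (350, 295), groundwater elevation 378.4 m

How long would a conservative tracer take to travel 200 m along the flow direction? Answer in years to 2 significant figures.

Differences from A: to B (Δx, Δy, Δh) = (165, 355, +2.3); to C = (255, 290, +1.7).
Determinant of the coordinate differences = 165·290 − 255·355 = -42675.
∂h/∂x = [(+2.3)·290 − (+1.7)·355] / -42675 = -0.001488
∂h/∂y = [165·(+1.7) − 255·(+2.3)] / -42675 = +0.007170
|∇h| = √(-0.001488² + 0.007170²) = 0.007323
Seepage velocity v = K·i/n = 1.9 × 0.007323 / 0.18 = 0.0773 m/day.
t = 200 / 0.0773 = 2587 days = 7.08 years.

7.1 years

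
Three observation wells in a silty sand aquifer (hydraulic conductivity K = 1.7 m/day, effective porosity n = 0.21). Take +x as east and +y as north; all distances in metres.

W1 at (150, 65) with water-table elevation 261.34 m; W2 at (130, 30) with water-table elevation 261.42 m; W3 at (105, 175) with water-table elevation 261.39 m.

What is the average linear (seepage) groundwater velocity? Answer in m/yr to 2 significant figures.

8.5 m/yr

Differences from W1: to W2 (Δx, Δy, Δh) = (-20, -35, +0.08); to W3 = (-45, 110, +0.05).
Solve a·Δx + b·Δy = Δh: det = (-20)·110 − (-45)·(-35) = -3775.
∂h/∂x = [(+0.08)·110 − (+0.05)·(-35)] / -3775 = -0.002795
∂h/∂y = [(-20)·(+0.05) − (-45)·(+0.08)] / -3775 = -0.0006887
|∇h| = √(-0.002795² + -0.0006887²) = 0.002879
Seepage velocity v = K·i/n = 1.7 × 0.002879 / 0.21 = 0.02331 m/day = 8.514 m/yr.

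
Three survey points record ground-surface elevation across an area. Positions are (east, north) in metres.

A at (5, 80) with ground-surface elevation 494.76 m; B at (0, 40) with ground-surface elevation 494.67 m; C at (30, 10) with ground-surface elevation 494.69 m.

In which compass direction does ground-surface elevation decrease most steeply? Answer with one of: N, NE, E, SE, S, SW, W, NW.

Taking A as reference: B−A = (-5, -40, -0.09); C−A = (25, -70, -0.07).
Determinant of the coordinate differences = (-5)·(-70) − 25·(-40) = 1350.
∂z/∂x = [(-0.09)·(-70) − (-0.07)·(-40)] / 1350 = +0.002593
∂z/∂y = [(-5)·(-0.07) − 25·(-0.09)] / 1350 = +0.001926
Steepest decrease is along −∇f = (-0.002593 E, -0.001926 N) → southwest.

SW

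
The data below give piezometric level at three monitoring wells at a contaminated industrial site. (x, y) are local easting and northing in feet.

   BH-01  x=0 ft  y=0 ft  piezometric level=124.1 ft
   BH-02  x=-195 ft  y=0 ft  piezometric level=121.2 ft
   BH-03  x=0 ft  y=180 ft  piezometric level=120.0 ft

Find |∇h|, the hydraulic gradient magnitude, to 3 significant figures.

0.0272

∂h/∂x = (121.2 − 124.1) / (-195 − 0) = +0.01487
∂h/∂y = (120.0 − 124.1) / (180 − 0) = -0.02278
|∇h| = √(0.01487² + -0.02278²) = 0.0272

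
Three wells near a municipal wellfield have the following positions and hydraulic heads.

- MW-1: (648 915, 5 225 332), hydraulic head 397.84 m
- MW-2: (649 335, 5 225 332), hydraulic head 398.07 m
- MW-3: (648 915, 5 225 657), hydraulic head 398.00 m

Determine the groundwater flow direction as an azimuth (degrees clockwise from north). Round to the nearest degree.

228°

∂h/∂x = (398.07 − 397.84) / (649335 − 648915) = +0.0005476
∂h/∂y = (398.00 − 397.84) / (5225657 − 5225332) = +0.0004923
Flow direction (−∇h) has components (-0.0005476 E, -0.0004923 N).
Azimuth = atan2(E, N) = atan2(-0.0005476, -0.0004923) = 228.0° ≈ 228°.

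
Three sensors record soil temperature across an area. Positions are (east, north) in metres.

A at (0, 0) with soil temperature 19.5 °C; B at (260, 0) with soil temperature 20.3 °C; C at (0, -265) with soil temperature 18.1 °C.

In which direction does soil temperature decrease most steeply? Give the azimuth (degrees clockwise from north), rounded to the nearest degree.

210°

∂T/∂x = (20.3 − 19.5) / (260 − 0) = +0.003077
∂T/∂y = (18.1 − 19.5) / (-265 − 0) = +0.005283
Steepest decrease is along −∇f: components (-0.003077 E, -0.005283 N).
Azimuth = atan2(-0.003077, -0.005283) = 210.2° ≈ 210°.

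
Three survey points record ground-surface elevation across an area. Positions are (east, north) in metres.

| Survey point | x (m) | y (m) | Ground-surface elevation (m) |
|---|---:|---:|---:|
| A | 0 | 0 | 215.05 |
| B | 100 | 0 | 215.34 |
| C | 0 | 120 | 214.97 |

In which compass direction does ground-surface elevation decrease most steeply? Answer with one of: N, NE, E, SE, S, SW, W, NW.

W

∂z/∂x = (215.34 − 215.05) / (100 − 0) = +0.002900
∂z/∂y = (214.97 − 215.05) / (120 − 0) = -0.0006667
Steepest decrease is along −∇f = (-0.002900 E, +0.0006667 N) → west.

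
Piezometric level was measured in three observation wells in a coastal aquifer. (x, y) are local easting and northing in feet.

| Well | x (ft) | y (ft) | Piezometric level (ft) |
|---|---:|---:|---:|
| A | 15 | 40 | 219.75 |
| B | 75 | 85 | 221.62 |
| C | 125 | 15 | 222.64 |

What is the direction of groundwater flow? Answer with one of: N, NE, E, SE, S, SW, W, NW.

With h = a·x + b·y + c and A as origin, the differences give:
  60·a + 45·b = +1.87
  110·a + (-25)·b = +2.89
Eliminate b (×(-25) and ×45, subtract): -6450·a = -176.800 → a = ∂h/∂x = +0.02741
Back-substitute: b = ∂h/∂y = +0.005008.
Flow = −∇h = (-0.02741 east, -0.005008 north), which points west.

W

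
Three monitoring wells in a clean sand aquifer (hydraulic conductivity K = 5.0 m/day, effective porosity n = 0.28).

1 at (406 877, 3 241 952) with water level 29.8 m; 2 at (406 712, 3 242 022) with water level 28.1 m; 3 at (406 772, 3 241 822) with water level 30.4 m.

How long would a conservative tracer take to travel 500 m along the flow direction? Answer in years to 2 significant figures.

6.7 years

Taking 1 as reference: 2−1 = (-165, 70, -1.7); 3−1 = (-105, -130, +0.6).
Determinant of the coordinate differences = (-165)·(-130) − (-105)·70 = 28800.
∂h/∂x = [(-1.7)·(-130) − (+0.6)·70] / 28800 = +0.006215
∂h/∂y = [(-165)·(+0.6) − (-105)·(-1.7)] / 28800 = -0.009635
|∇h| = √(0.006215² + -0.009635²) = 0.01147
Seepage velocity v = K·i/n = 5.0 × 0.01147 / 0.28 = 0.2048 m/day.
t = 500 / 0.2048 = 2441 days = 6.68 years.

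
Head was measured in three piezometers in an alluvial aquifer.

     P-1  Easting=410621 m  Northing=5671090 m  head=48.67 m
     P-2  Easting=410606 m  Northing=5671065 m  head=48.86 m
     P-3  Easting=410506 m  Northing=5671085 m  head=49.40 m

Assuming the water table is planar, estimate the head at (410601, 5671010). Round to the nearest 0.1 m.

49.1 m

With h = a·x + b·y + c and P-1 as origin, the differences give:
  (-15)·a + (-25)·b = +0.19
  (-115)·a + (-5)·b = +0.73
Eliminate b (×(-5) and ×(-25), subtract): -2800·a = 17.300 → a = ∂h/∂x = -0.006179
Back-substitute: b = ∂h/∂y = -0.003893.
h(410601, 5671010) = 48.67 + (-0.006179)·(-20) + (-0.003893)·(-80) = 48.67 +0.124 +0.311 = 49.105 m.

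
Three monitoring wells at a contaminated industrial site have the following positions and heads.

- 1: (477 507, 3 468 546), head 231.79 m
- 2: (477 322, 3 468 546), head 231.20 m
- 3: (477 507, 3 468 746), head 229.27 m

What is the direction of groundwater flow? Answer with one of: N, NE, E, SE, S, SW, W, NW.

N

∂h/∂x = (231.20 − 231.79) / (477322 − 477507) = +0.003189
∂h/∂y = (229.27 − 231.79) / (3468746 − 3468546) = -0.01260
Flow = −∇h = (-0.003189 east, +0.01260 north), which points north.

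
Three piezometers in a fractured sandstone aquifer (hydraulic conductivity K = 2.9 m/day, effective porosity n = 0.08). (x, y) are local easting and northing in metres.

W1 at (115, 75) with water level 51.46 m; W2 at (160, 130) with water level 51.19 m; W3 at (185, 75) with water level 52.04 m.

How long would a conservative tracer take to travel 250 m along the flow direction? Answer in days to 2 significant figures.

Differences from W1: to W2 (Δx, Δy, Δh) = (45, 55, -0.27); to W3 = (70, 0, +0.58).
Determinant of the coordinate differences = 45·0 − 70·55 = -3850.
∂h/∂x = [(-0.27)·0 − (+0.58)·55] / -3850 = +0.008286
∂h/∂y = [45·(+0.58) − 70·(-0.27)] / -3850 = -0.01169
|∇h| = √(0.008286² + -0.01169²) = 0.01433
Seepage velocity v = K·i/n = 2.9 × 0.01433 / 0.08 = 0.5195 m/day.
t = 250 / 0.5195 = 481.2 days.

480 days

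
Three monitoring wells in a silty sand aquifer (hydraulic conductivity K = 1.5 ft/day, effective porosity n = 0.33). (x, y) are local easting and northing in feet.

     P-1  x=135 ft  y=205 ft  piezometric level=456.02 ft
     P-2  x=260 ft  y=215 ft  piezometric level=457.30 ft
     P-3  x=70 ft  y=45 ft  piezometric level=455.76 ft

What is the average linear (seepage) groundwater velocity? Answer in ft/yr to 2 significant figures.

18 ft/yr

Taking P-1 as reference: P-2−P-1 = (125, 10, +1.28); P-3−P-1 = (-65, -160, -0.26).
Solve a·Δx + b·Δy = Δh: det = 125·(-160) − (-65)·10 = -19350.
∂h/∂x = [(+1.28)·(-160) − (-0.26)·10] / -19350 = +0.01045
∂h/∂y = [125·(-0.26) − (-65)·(+1.28)] / -19350 = -0.002620
|∇h| = √(0.01045² + -0.002620²) = 0.01077
Seepage velocity v = K·i/n = 1.5 × 0.01077 / 0.33 = 0.04895 ft/day = 17.88 ft/yr.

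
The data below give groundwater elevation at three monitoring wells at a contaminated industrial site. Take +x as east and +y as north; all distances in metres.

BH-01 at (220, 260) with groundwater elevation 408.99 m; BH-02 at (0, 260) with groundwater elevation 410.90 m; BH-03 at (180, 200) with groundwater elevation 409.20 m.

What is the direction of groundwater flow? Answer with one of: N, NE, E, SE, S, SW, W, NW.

With h = a·x + b·y + c and BH-01 as origin, the differences give:
  (-220)·a + 0·b = +1.91
  (-40)·a + (-60)·b = +0.21
Eliminate b (×(-60) and ×0, subtract): 13200·a = -114.600 → a = ∂h/∂x = -0.008682
Back-substitute: b = ∂h/∂y = +0.002288.
Flow = −∇h = (+0.008682 east, -0.002288 north), which points east.

E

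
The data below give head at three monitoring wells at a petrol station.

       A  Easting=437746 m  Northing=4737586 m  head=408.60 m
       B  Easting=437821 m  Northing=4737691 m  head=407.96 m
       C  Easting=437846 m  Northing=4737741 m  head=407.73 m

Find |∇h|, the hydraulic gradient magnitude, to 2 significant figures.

0.0071

Three-point gradient (reference A): Δ to B = (75, 105, -0.64), Δ to C = (100, 155, -0.87).
∂h/∂x = -0.006978, ∂h/∂y = -0.001111 (det = 1125).
|∇h| = √(-0.006978² + -0.001111²) = 0.007066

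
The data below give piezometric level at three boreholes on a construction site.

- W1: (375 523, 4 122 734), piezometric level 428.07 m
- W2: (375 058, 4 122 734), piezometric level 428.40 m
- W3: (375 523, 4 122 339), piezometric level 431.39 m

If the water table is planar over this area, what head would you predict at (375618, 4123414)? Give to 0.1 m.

422.3 m

∂h/∂x = (428.40 − 428.07) / (375058 − 375523) = -0.0007097
∂h/∂y = (431.39 − 428.07) / (4122339 − 4122734) = -0.008405
h(375618, 4123414) = 428.07 + (-0.0007097)·(95) + (-0.008405)·(680) = 428.07 -0.067 -5.715 = 422.287 m.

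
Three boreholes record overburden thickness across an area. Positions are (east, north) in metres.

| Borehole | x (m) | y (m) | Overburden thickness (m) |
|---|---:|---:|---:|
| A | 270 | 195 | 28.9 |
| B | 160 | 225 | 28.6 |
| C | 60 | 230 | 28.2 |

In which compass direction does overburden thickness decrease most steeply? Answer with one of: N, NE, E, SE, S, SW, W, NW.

SW

With d = a·x + b·y + c and A as origin, the differences give:
  (-110)·a + 30·b = -0.3
  (-210)·a + 35·b = -0.7
Eliminate b (×35 and ×30, subtract): 2450·a = 10.50 → a = ∂d/∂x = +0.004286
Back-substitute: b = ∂d/∂y = +0.005714.
Steepest decrease is along −∇f = (-0.004286 E, -0.005714 N) → southwest.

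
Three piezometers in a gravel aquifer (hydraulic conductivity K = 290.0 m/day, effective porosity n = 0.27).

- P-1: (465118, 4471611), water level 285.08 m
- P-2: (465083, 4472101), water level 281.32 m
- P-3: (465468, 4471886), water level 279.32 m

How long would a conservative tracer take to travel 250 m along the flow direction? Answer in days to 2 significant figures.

18 days

Taking P-1 as reference: P-2−P-1 = (-35, 490, -3.76); P-3−P-1 = (350, 275, -5.76).
Solve a·Δx + b·Δy = Δh: det = (-35)·275 − 350·490 = -181125.
∂h/∂x = [(-3.76)·275 − (-5.76)·490] / -181125 = -0.009874
∂h/∂y = [(-35)·(-5.76) − 350·(-3.76)] / -181125 = -0.008379
|∇h| = √(-0.009874² + -0.008379²) = 0.01295
Seepage velocity v = K·i/n = 290.0 × 0.01295 / 0.27 = 13.91 m/day.
t = 250 / 13.91 = 17.97 days.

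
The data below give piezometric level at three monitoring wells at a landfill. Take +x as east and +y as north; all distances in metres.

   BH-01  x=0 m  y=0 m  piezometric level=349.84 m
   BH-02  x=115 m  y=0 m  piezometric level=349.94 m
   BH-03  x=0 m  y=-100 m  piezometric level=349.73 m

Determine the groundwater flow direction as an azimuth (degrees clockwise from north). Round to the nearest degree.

218°

∂h/∂x = (349.94 − 349.84) / (115 − 0) = +0.0008696
∂h/∂y = (349.73 − 349.84) / (-100 − 0) = +0.001100
Flow direction (−∇h) has components (-0.0008696 E, -0.001100 N).
Azimuth = atan2(E, N) = atan2(-0.0008696, -0.001100) = 218.3° ≈ 218°.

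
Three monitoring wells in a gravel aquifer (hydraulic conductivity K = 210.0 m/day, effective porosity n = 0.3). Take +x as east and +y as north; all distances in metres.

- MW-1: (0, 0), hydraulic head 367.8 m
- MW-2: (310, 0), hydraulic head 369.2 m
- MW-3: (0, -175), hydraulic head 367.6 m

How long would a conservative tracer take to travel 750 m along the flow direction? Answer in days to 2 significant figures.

∂h/∂x = (369.2 − 367.8) / (310 − 0) = +0.004516
∂h/∂y = (367.6 − 367.8) / (-175 − 0) = +0.001143
|∇h| = √(0.004516² + 0.001143²) = 0.004658
Seepage velocity v = K·i/n = 210.0 × 0.004658 / 0.3 = 3.261 m/day.
t = 750 / 3.261 = 230 days.

230 days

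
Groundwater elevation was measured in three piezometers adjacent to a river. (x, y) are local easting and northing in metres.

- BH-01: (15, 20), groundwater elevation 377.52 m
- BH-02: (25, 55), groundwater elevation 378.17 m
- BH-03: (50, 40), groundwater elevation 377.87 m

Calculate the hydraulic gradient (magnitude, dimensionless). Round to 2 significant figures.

0.019

Taking BH-01 as reference: BH-02−BH-01 = (10, 35, +0.65); BH-03−BH-01 = (35, 20, +0.35).
Determinant of the coordinate differences = 10·20 − 35·35 = -1025.
∂h/∂x = [(+0.65)·20 − (+0.35)·35] / -1025 = -0.0007317
∂h/∂y = [10·(+0.35) − 35·(+0.65)] / -1025 = +0.01878
|∇h| = √(-0.0007317² + 0.01878²) = 0.01879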